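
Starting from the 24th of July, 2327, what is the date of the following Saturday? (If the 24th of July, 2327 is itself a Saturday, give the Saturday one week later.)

July 30, 2327

Jul 24, 2327 is a Sunday.
From Sunday to the next Saturday is 6 days.
Jul 24, 2327 + 6 = Jul 30, 2327.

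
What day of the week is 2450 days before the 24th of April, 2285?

Apr 24, 2285 is a Friday.
2450 mod 7 = 0, so 2450 days before a Friday is Friday − 0 = Friday.

Friday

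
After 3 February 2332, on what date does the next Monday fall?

Feb 3, 2332 is a Wednesday.
From Wednesday to the next Monday is 5 days.
Feb 3, 2332 + 5 = Feb 8, 2332.

February 8, 2332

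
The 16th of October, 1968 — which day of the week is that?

Wednesday

Doomsday rule: the anchor day for the 1900s is Wednesday. For year 68: 68÷12 = 5 r 8, and 8÷4 = 2, so 5+8+2 = 15.
Wednesday + 15 ≡ Thursday — that's 1968's doomsday.
In October the doomsday date is Oct 10.
Oct 16 is 6 days after Oct 10; 6 mod 7 = 6, so Thursday + 6 = Wednesday.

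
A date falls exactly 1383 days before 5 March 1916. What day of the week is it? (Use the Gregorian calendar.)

First find the weekday of Mar 5, 1916. Doomsday rule: the anchor day for the 1900s is Wednesday. For year 16: 16÷12 = 1 r 4, and 4÷4 = 1, so 1+4+1 = 6.
Wednesday + 6 ≡ Tuesday — that's 1916's doomsday.
In March the doomsday date is Mar 14.
Mar 5 is 9 days before Mar 14; 9 mod 7 = 2, so Tuesday − 2 = Sunday.
1383 mod 7 = 4, so 1383 days before a Sunday is Sunday − 4 = Wednesday.

Wednesday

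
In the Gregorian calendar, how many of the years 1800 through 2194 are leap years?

96

Multiples of 4 in [1800,2194]: 99.
Of those, multiples of 100: 4 (not leap unless ÷400).
Multiples of 400: 1.
Leap years = 99 − 4 + 1 = 96.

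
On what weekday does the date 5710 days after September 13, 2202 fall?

Saturday

First find the weekday of Sep 13, 2202. Doomsday rule: the anchor day for the 2200s is Friday. For year 02: 2÷12 = 0 r 2, and 2÷4 = 0, so 0+2+0 = 2.
Friday + 2 ≡ Sunday — that's 2202's doomsday.
In September the doomsday date is Sep 5.
Sep 13 is 8 days after Sep 5; 8 mod 7 = 1, so Sunday + 1 = Monday.
5710 mod 7 = 5, so 5710 days after a Monday is Monday + 5 = Saturday.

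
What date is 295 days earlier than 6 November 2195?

−6 → Oct 31, 2195 (end of Oct, 31 days; 289 left).
−31 → Sep 30, 2195 (end of Sep, 30 days; 258 left).
−30 → Aug 31, 2195 (end of Aug, 31 days; 228 left).
−31 → Jul 31, 2195 (end of Jul, 31 days; 197 left).
−31 → Jun 30, 2195 (end of Jun, 30 days; 166 left).
−30 → May 31, 2195 (end of May, 31 days; 136 left).
−31 → Apr 30, 2195 (end of Apr, 30 days; 105 left).
−30 → Mar 31, 2195 (end of Mar, 31 days; 75 left).
−31 → Feb 28, 2195 (end of Feb, 28 days; 44 left).
−28 → Jan 31, 2195 (end of Jan, 31 days; 16 left).
−16 → Jan 15, 2195.

January 15, 2195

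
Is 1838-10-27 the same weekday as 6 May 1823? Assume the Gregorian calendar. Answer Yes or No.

No

From May 6, 1823 to Oct 27, 1838 is 5653 days.
5653 mod 7 = 4, so they are different weekdays.
(May 6, 1823 is a Tuesday; Oct 27, 1838 is a Saturday.)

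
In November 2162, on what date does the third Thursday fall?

November 1, 2162 is a Monday.
The first Thursday is therefore November 4 (3 days later).
The third Thursday is 4 + 2×7 = November 18.

November 18, 2162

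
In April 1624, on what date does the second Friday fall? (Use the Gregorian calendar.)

April 12, 1624

April 1, 1624 is a Monday.
The first Friday is therefore April 5 (4 days later).
The second Friday is 5 + 1×7 = April 12.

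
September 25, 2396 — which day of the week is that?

Doomsday rule: the anchor day for the 2300s is Wednesday. For year 96: 96÷12 = 8 r 0, and 0÷4 = 0, so 8+0+0 = 8.
Wednesday + 8 ≡ Thursday — that's 2396's doomsday.
In September the doomsday date is Sep 5.
Sep 25 is 20 days after Sep 5; 20 mod 7 = 6, so Thursday + 6 = Wednesday.

Wednesday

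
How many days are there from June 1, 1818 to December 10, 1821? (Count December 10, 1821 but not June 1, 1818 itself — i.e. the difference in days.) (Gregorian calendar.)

1288

Jun 1, 1818 → Jun 1, 1819: 365 days.
Jun 1, 1819 → Jun 1, 1820: 366 days (Feb 29, 1820 is in that span).
Jun 1, 1820 → Jun 1, 1821: 365 days.
Jun 1, 1821 → Jul 1, 1821: 30 days (June has 30).
Jul 1, 1821 → Aug 1, 1821: 31 days (July has 31).
Aug 1, 1821 → Sep 1, 1821: 31 days (August has 31).
Sep 1, 1821 → Oct 1, 1821: 30 days (September has 30).
Oct 1, 1821 → Nov 1, 1821: 31 days (October has 31).
Nov 1, 1821 → Dec 1, 1821: 30 days (November has 30).
Dec 1, 1821 → Dec 10, 1821: 9 days.
Total: 1288 days.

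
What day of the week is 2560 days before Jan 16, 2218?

First find the weekday of Jan 16, 2218. Doomsday rule: the anchor day for the 2200s is Friday. For year 18: 18÷12 = 1 r 6, and 6÷4 = 1, so 1+6+1 = 8.
Friday + 8 ≡ Saturday — that's 2218's doomsday.
In January the doomsday date is Jan 3 (2218 is not a leap year).
Jan 16 is 13 days after Jan 3; 13 mod 7 = 6, so Saturday + 6 = Friday.
2560 mod 7 = 5, so 2560 days before a Friday is Friday − 5 = Sunday.

Sunday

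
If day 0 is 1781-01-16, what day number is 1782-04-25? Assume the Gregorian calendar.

Jan 16, 1781 → Jan 16, 1782: 365 days.
Jan 16, 1782 → Feb 16, 1782: 31 days (January has 31).
Feb 16, 1782 → Mar 16, 1782: 28 days (February has 28).
Mar 16, 1782 → Apr 16, 1782: 31 days (March has 31).
Apr 16, 1782 → Apr 25, 1782: 9 days.
Total: 464 days.

464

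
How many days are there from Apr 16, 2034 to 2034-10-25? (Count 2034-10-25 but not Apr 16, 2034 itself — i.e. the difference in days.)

192

Apr 16, 2034 → May 16, 2034: 30 days (April has 30).
May 16, 2034 → Jun 16, 2034: 31 days (May has 31).
Jun 16, 2034 → Jul 16, 2034: 30 days (June has 30).
Jul 16, 2034 → Aug 16, 2034: 31 days (July has 31).
Aug 16, 2034 → Sep 16, 2034: 31 days (August has 31).
Sep 16, 2034 → Oct 16, 2034: 30 days (September has 30).
Oct 16, 2034 → Oct 25, 2034: 9 days.
Total: 192 days.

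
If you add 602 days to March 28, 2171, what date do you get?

+366 (one year; includes Feb 29, 2172) → Mar 28, 2172 (236 left).
Mar has 31 days: +4 → Apr 1, 2172 (232 left).
Apr has 30 days: +30 → May 1, 2172 (202 left).
May has 31 days: +31 → Jun 1, 2172 (171 left).
Jun has 30 days: +30 → Jul 1, 2172 (141 left).
Jul has 31 days: +31 → Aug 1, 2172 (110 left).
Aug has 31 days: +31 → Sep 1, 2172 (79 left).
Sep has 30 days: +30 → Oct 1, 2172 (49 left).
Oct has 31 days: +31 → Nov 1, 2172 (18 left).
+18 → Nov 19, 2172.

November 19, 2172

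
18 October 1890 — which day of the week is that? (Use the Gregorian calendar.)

Saturday

Doomsday rule: the anchor day for the 1800s is Friday. For year 90: 90÷12 = 7 r 6, and 6÷4 = 1, so 7+6+1 = 14.
Friday + 14 ≡ Friday — that's 1890's doomsday.
In October the doomsday date is Oct 10.
Oct 18 is 8 days after Oct 10; 8 mod 7 = 1, so Friday + 1 = Saturday.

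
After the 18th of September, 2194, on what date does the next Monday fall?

Sep 18, 2194 is a Thursday.
From Thursday to the next Monday is 4 days.
Sep 18, 2194 + 4 = Sep 22, 2194.

September 22, 2194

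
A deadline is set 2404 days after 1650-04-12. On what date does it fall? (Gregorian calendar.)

November 10, 1656

+365 (one year) → Apr 12, 1651 (2039 left).
+366 (one year; includes Feb 29, 1652) → Apr 12, 1652 (1673 left).
+365 (one year) → Apr 12, 1653 (1308 left).
+365 (one year) → Apr 12, 1654 (943 left).
+365 (one year) → Apr 12, 1655 (578 left).
+366 (one year; includes Feb 29, 1656) → Apr 12, 1656 (212 left).
Apr has 30 days: +19 → May 1, 1656 (193 left).
May has 31 days: +31 → Jun 1, 1656 (162 left).
Jun has 30 days: +30 → Jul 1, 1656 (132 left).
Jul has 31 days: +31 → Aug 1, 1656 (101 left).
Aug has 31 days: +31 → Sep 1, 1656 (70 left).
Sep has 30 days: +30 → Oct 1, 1656 (40 left).
Oct has 31 days: +31 → Nov 1, 1656 (9 left).
+9 → Nov 10, 1656.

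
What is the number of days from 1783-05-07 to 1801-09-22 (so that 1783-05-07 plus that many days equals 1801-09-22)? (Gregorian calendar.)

6712

May 7, 1783 → May 7, 1784: 366 days (Feb 29, 1784 is in that span).
May 7, 1784 → May 7, 1785: 365 days.
May 7, 1785 → May 7, 1786: 365 days.
May 7, 1786 → May 7, 1787: 365 days.
May 7, 1787 → May 7, 1788: 366 days (Feb 29, 1788 is in that span).
May 7, 1788 → May 7, 1789: 365 days.
May 7, 1789 → May 7, 1790: 365 days.
May 7, 1790 → May 7, 1791: 365 days.
May 7, 1791 → May 7, 1792: 366 days (Feb 29, 1792 is in that span).
May 7, 1792 → May 7, 1793: 365 days.
May 7, 1793 → May 7, 1794: 365 days.
May 7, 1794 → May 7, 1795: 365 days.
May 7, 1795 → May 7, 1796: 366 days (Feb 29, 1796 is in that span).
May 7, 1796 → May 7, 1797: 365 days.
May 7, 1797 → May 7, 1798: 365 days.
May 7, 1798 → May 7, 1799: 365 days.
May 7, 1799 → May 7, 1800: 365 days.
May 7, 1800 → May 7, 1801: 365 days.
May 7, 1801 → Jun 7, 1801: 31 days (May has 31).
Jun 7, 1801 → Jul 7, 1801: 30 days (June has 30).
Jul 7, 1801 → Aug 7, 1801: 31 days (July has 31).
Aug 7, 1801 → Sep 7, 1801: 31 days (August has 31).
Sep 7, 1801 → Sep 22, 1801: 15 days.
Total: 6712 days.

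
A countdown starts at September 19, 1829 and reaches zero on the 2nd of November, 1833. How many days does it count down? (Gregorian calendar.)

1505

Sep 19, 1829 → Sep 19, 1830: 365 days.
Sep 19, 1830 → Sep 19, 1831: 365 days.
Sep 19, 1831 → Sep 19, 1832: 366 days (Feb 29, 1832 is in that span).
Sep 19, 1832 → Sep 19, 1833: 365 days.
Sep 19, 1833 → Oct 19, 1833: 30 days (September has 30).
Oct 19, 1833 → Nov 2, 1833: 14 days.
Total: 1505 days.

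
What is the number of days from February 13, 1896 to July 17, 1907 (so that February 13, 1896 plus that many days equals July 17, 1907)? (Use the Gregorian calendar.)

4171

Feb 13, 1896 → Feb 13, 1897: 366 days (Feb 29, 1896 is in that span).
Feb 13, 1897 → Feb 13, 1898: 365 days.
Feb 13, 1898 → Feb 13, 1899: 365 days.
Feb 13, 1899 → Feb 13, 1900: 365 days.
Feb 13, 1900 → Feb 13, 1901: 365 days.
Feb 13, 1901 → Feb 13, 1902: 365 days.
Feb 13, 1902 → Feb 13, 1903: 365 days.
Feb 13, 1903 → Feb 13, 1904: 365 days.
Feb 13, 1904 → Feb 13, 1905: 366 days (Feb 29, 1904 is in that span).
Feb 13, 1905 → Feb 13, 1906: 365 days.
Feb 13, 1906 → Feb 13, 1907: 365 days.
Feb 13, 1907 → Mar 13, 1907: 28 days (February has 28).
Mar 13, 1907 → Apr 13, 1907: 31 days (March has 31).
Apr 13, 1907 → May 13, 1907: 30 days (April has 30).
May 13, 1907 → Jun 13, 1907: 31 days (May has 31).
Jun 13, 1907 → Jul 13, 1907: 30 days (June has 30).
Jul 13, 1907 → Jul 17, 1907: 4 days.
Total: 4171 days.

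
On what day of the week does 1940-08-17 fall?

Doomsday rule: the anchor day for the 1900s is Wednesday. For year 40: 40÷12 = 3 r 4, and 4÷4 = 1, so 3+4+1 = 8.
Wednesday + 8 ≡ Thursday — that's 1940's doomsday.
In August the doomsday date is Aug 8.
Aug 17 is 9 days after Aug 8; 9 mod 7 = 2, so Thursday + 2 = Saturday.

Saturday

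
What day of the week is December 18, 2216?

January 1, 2216 is a Monday.
Jan 1, 2216 → Feb 1, 2216: 31 days (January has 31).
Feb 1, 2216 → Mar 1, 2216: 29 days (February has 29).
Mar 1, 2216 → Apr 1, 2216: 31 days (March has 31).
Apr 1, 2216 → May 1, 2216: 30 days (April has 30).
May 1, 2216 → Jun 1, 2216: 31 days (May has 31).
Jun 1, 2216 → Jul 1, 2216: 30 days (June has 30).
Jul 1, 2216 → Aug 1, 2216: 31 days (July has 31).
Aug 1, 2216 → Sep 1, 2216: 31 days (August has 31).
Sep 1, 2216 → Oct 1, 2216: 30 days (September has 30).
Oct 1, 2216 → Nov 1, 2216: 31 days (October has 31).
Nov 1, 2216 → Dec 1, 2216: 30 days (November has 30).
Dec 1, 2216 → Dec 18, 2216: 17 days.
Total: 352 days.
352 mod 7 = 2, so Monday + 2 = Wednesday.

Wednesday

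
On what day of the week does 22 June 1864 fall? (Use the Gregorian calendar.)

Doomsday rule: the anchor day for the 1800s is Friday. For year 64: 64÷12 = 5 r 4, and 4÷4 = 1, so 5+4+1 = 10.
Friday + 10 ≡ Monday — that's 1864's doomsday.
In June the doomsday date is Jun 6.
Jun 22 is 16 days after Jun 6; 16 mod 7 = 2, so Monday + 2 = Wednesday.

Wednesday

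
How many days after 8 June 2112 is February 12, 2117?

Jun 8, 2112 → Jun 8, 2113: 365 days.
Jun 8, 2113 → Jun 8, 2114: 365 days.
Jun 8, 2114 → Jun 8, 2115: 365 days.
Jun 8, 2115 → Jun 8, 2116: 366 days (Feb 29, 2116 is in that span).
Jun 8, 2116 → Jul 8, 2116: 30 days (June has 30).
Jul 8, 2116 → Aug 8, 2116: 31 days (July has 31).
Aug 8, 2116 → Sep 8, 2116: 31 days (August has 31).
Sep 8, 2116 → Oct 8, 2116: 30 days (September has 30).
Oct 8, 2116 → Nov 8, 2116: 31 days (October has 31).
Nov 8, 2116 → Dec 8, 2116: 30 days (November has 30).
Dec 8, 2116 → Jan 8, 2117: 31 days (December has 31).
Jan 8, 2117 → Feb 8, 2117: 31 days (January has 31).
Feb 8, 2117 → Feb 12, 2117: 4 days.
Total: 1710 days.

1710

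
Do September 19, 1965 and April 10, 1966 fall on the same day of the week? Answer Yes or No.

From Sep 19, 1965 to Apr 10, 1966 is 203 days.
203 mod 7 = 0, so they are the same weekday.
(Sep 19, 1965 is a Sunday; Apr 10, 1966 is a Sunday.)

Yes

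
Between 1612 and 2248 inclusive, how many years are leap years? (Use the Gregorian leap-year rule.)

155

Multiples of 4 in [1612,2248]: 160.
Of those, multiples of 100: 6 (not leap unless ÷400).
Multiples of 400: 1.
Leap years = 160 − 6 + 1 = 155.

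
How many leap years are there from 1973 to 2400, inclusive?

Multiples of 4 in [1973,2400]: 107.
Of those, multiples of 100: 5 (not leap unless ÷400).
Multiples of 400: 2.
Leap years = 107 − 5 + 2 = 104.

104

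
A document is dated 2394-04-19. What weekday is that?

Doomsday rule: the anchor day for the 2300s is Wednesday. For year 94: 94÷12 = 7 r 10, and 10÷4 = 2, so 7+10+2 = 19.
Wednesday + 19 ≡ Monday — that's 2394's doomsday.
In April the doomsday date is Apr 4.
Apr 19 is 15 days after Apr 4; 15 mod 7 = 1, so Monday + 1 = Tuesday.

Tuesday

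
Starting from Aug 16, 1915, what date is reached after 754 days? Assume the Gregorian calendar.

September 8, 1917

+366 (one year; includes Feb 29, 1916) → Aug 16, 1916 (388 left).
Aug has 31 days: +16 → Sep 1, 1916 (372 left).
Sep has 30 days: +30 → Oct 1, 1916 (342 left).
Oct has 31 days: +31 → Nov 1, 1916 (311 left).
Nov has 30 days: +30 → Dec 1, 1916 (281 left).
Dec has 31 days: +31 → Jan 1, 1917 (250 left).
Jan has 31 days: +31 → Feb 1, 1917 (219 left).
Feb has 28 days: +28 → Mar 1, 1917 (191 left).
Mar has 31 days: +31 → Apr 1, 1917 (160 left).
Apr has 30 days: +30 → May 1, 1917 (130 left).
May has 31 days: +31 → Jun 1, 1917 (99 left).
Jun has 30 days: +30 → Jul 1, 1917 (69 left).
Jul has 31 days: +31 → Aug 1, 1917 (38 left).
Aug has 31 days: +31 → Sep 1, 1917 (7 left).
+7 → Sep 8, 1917.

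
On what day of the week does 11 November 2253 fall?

Friday

Doomsday rule: the anchor day for the 2200s is Friday. For year 53: 53÷12 = 4 r 5, and 5÷4 = 1, so 4+5+1 = 10.
Friday + 10 ≡ Monday — that's 2253's doomsday.
In November the doomsday date is Nov 7.
Nov 11 is 4 days after Nov 7; 4 mod 7 = 4, so Monday + 4 = Friday.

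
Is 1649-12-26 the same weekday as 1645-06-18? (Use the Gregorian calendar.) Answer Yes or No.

From Jun 18, 1645 to Dec 26, 1649 is 1652 days.
1652 mod 7 = 0, so they are the same weekday.
(Jun 18, 1645 is a Sunday; Dec 26, 1649 is a Sunday.)

Yes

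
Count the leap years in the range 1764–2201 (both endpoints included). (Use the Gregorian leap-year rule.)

106

Multiples of 4 in [1764,2201]: 110.
Of those, multiples of 100: 5 (not leap unless ÷400).
Multiples of 400: 1.
Leap years = 110 − 5 + 1 = 106.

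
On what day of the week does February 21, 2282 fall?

Doomsday rule: the anchor day for the 2200s is Friday. For year 82: 82÷12 = 6 r 10, and 10÷4 = 2, so 6+10+2 = 18.
Friday + 18 ≡ Tuesday — that's 2282's doomsday.
In February the doomsday date is Feb 28 (2282 is not a leap year).
Feb 21 is 7 days before Feb 28; 7 mod 7 = 0, so Tuesday − 0 = Tuesday.

Tuesday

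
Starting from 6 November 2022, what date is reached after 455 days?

+365 (one year) → Nov 6, 2023 (90 left).
Nov has 30 days: +25 → Dec 1, 2023 (65 left).
Dec has 31 days: +31 → Jan 1, 2024 (34 left).
Jan has 31 days: +31 → Feb 1, 2024 (3 left).
+3 → Feb 4, 2024.

February 4, 2024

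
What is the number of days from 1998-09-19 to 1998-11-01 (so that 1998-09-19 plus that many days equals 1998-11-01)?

Sep 19, 1998 → Oct 19, 1998: 30 days (September has 30).
Oct 19, 1998 → Nov 1, 1998: 13 days.
Total: 43 days.

43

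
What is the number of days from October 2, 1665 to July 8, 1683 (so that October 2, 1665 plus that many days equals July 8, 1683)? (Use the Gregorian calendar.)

Oct 2, 1665 → Oct 2, 1666: 365 days.
Oct 2, 1666 → Oct 2, 1667: 365 days.
Oct 2, 1667 → Oct 2, 1668: 366 days (Feb 29, 1668 is in that span).
Oct 2, 1668 → Oct 2, 1669: 365 days.
Oct 2, 1669 → Oct 2, 1670: 365 days.
Oct 2, 1670 → Oct 2, 1671: 365 days.
Oct 2, 1671 → Oct 2, 1672: 366 days (Feb 29, 1672 is in that span).
Oct 2, 1672 → Oct 2, 1673: 365 days.
Oct 2, 1673 → Oct 2, 1674: 365 days.
Oct 2, 1674 → Oct 2, 1675: 365 days.
Oct 2, 1675 → Oct 2, 1676: 366 days (Feb 29, 1676 is in that span).
Oct 2, 1676 → Oct 2, 1677: 365 days.
Oct 2, 1677 → Oct 2, 1678: 365 days.
Oct 2, 1678 → Oct 2, 1679: 365 days.
Oct 2, 1679 → Oct 2, 1680: 366 days (Feb 29, 1680 is in that span).
Oct 2, 1680 → Oct 2, 1681: 365 days.
Oct 2, 1681 → Oct 2, 1682: 365 days.
Oct 2, 1682 → Nov 2, 1682: 31 days (October has 31).
Nov 2, 1682 → Dec 2, 1682: 30 days (November has 30).
Dec 2, 1682 → Jan 2, 1683: 31 days (December has 31).
Jan 2, 1683 → Feb 2, 1683: 31 days (January has 31).
Feb 2, 1683 → Mar 2, 1683: 28 days (February has 28).
Mar 2, 1683 → Apr 2, 1683: 31 days (March has 31).
Apr 2, 1683 → May 2, 1683: 30 days (April has 30).
May 2, 1683 → Jun 2, 1683: 31 days (May has 31).
Jun 2, 1683 → Jul 2, 1683: 30 days (June has 30).
Jul 2, 1683 → Jul 8, 1683: 6 days.
Total: 6488 days.

6488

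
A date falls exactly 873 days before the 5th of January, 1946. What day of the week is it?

Monday

Jan 5, 1946 is a Saturday.
873 mod 7 = 5, so 873 days before a Saturday is Saturday − 5 = Monday.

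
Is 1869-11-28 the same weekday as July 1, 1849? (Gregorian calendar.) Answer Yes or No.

From Jul 1, 1849 to Nov 28, 1869 is 7455 days.
7455 mod 7 = 0, so they are the same weekday.
(Jul 1, 1849 is a Sunday; Nov 28, 1869 is a Sunday.)

Yes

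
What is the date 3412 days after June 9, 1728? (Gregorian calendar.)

October 12, 1737

+365 (one year) → Jun 9, 1729 (3047 left).
+365 (one year) → Jun 9, 1730 (2682 left).
+365 (one year) → Jun 9, 1731 (2317 left).
+366 (one year; includes Feb 29, 1732) → Jun 9, 1732 (1951 left).
+365 (one year) → Jun 9, 1733 (1586 left).
+365 (one year) → Jun 9, 1734 (1221 left).
+365 (one year) → Jun 9, 1735 (856 left).
+366 (one year; includes Feb 29, 1736) → Jun 9, 1736 (490 left).
+365 (one year) → Jun 9, 1737 (125 left).
Jun has 30 days: +22 → Jul 1, 1737 (103 left).
Jul has 31 days: +31 → Aug 1, 1737 (72 left).
Aug has 31 days: +31 → Sep 1, 1737 (41 left).
Sep has 30 days: +30 → Oct 1, 1737 (11 left).
+11 → Oct 12, 1737.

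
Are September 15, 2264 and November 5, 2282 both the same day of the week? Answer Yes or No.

No

From Sep 15, 2264 to Nov 5, 2282 is 6625 days.
6625 mod 7 = 3, so they are different weekdays.
(Sep 15, 2264 is a Thursday; Nov 5, 2282 is a Sunday.)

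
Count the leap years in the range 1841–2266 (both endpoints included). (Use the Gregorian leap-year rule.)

Multiples of 4 in [1841,2266]: 106.
Of those, multiples of 100: 4 (not leap unless ÷400).
Multiples of 400: 1.
Leap years = 106 − 4 + 1 = 103.

103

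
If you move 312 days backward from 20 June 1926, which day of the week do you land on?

Wednesday

Jun 20, 1926 is a Sunday.
312 mod 7 = 4, so 312 days before a Sunday is Sunday − 4 = Wednesday.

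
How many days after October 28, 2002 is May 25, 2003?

209

Oct 28, 2002 → Nov 28, 2002: 31 days (October has 31).
Nov 28, 2002 → Dec 28, 2002: 30 days (November has 30).
Dec 28, 2002 → Jan 28, 2003: 31 days (December has 31).
Jan 28, 2003 → Feb 28, 2003: 31 days (January has 31).
Feb 28, 2003 → Mar 28, 2003: 28 days (February has 28).
Mar 28, 2003 → Apr 28, 2003: 31 days (March has 31).
Apr 28, 2003 → May 25, 2003: 27 days.
Total: 209 days.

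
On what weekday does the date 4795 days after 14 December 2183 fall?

Sunday

Dec 14, 2183 is a Sunday.
4795 mod 7 = 0, so 4795 days after a Sunday is Sunday + 0 = Sunday.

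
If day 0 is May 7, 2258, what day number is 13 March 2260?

May 7, 2258 → May 7, 2259: 365 days.
May 7, 2259 → Jun 7, 2259: 31 days (May has 31).
Jun 7, 2259 → Jul 7, 2259: 30 days (June has 30).
Jul 7, 2259 → Aug 7, 2259: 31 days (July has 31).
Aug 7, 2259 → Sep 7, 2259: 31 days (August has 31).
Sep 7, 2259 → Oct 7, 2259: 30 days (September has 30).
Oct 7, 2259 → Nov 7, 2259: 31 days (October has 31).
Nov 7, 2259 → Dec 7, 2259: 30 days (November has 30).
Dec 7, 2259 → Jan 7, 2260: 31 days (December has 31).
Jan 7, 2260 → Feb 7, 2260: 31 days (January has 31).
Feb 7, 2260 → Mar 7, 2260: 29 days (February has 29).
Mar 7, 2260 → Mar 13, 2260: 6 days.
Total: 676 days.

676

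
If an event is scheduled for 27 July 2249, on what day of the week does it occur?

Friday

January 1, 2249 is a Monday.
Jan 1, 2249 → Feb 1, 2249: 31 days (January has 31).
Feb 1, 2249 → Mar 1, 2249: 28 days (February has 28).
Mar 1, 2249 → Apr 1, 2249: 31 days (March has 31).
Apr 1, 2249 → May 1, 2249: 30 days (April has 30).
May 1, 2249 → Jun 1, 2249: 31 days (May has 31).
Jun 1, 2249 → Jul 1, 2249: 30 days (June has 30).
Jul 1, 2249 → Jul 27, 2249: 26 days.
Total: 207 days.
207 mod 7 = 4, so Monday + 4 = Friday.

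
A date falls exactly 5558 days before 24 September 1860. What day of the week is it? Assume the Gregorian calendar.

Sep 24, 1860 is a Monday.
5558 mod 7 = 0, so 5558 days before a Monday is Monday − 0 = Monday.

Monday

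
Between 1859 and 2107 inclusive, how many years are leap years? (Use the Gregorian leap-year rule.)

60

Multiples of 4 in [1859,2107]: 62.
Of those, multiples of 100: 3 (not leap unless ÷400).
Multiples of 400: 1.
Leap years = 62 − 3 + 1 = 60.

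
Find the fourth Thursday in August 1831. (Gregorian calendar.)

August 1, 1831 is a Monday.
The first Thursday is therefore August 4 (3 days later).
The fourth Thursday is 4 + 3×7 = August 25.

August 25, 1831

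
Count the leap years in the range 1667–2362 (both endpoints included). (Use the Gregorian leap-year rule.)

Multiples of 4 in [1667,2362]: 174.
Of those, multiples of 100: 7 (not leap unless ÷400).
Multiples of 400: 1.
Leap years = 174 − 7 + 1 = 168.

168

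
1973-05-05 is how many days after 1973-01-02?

Jan 2, 1973 → Feb 2, 1973: 31 days (January has 31).
Feb 2, 1973 → Mar 2, 1973: 28 days (February has 28).
Mar 2, 1973 → Apr 2, 1973: 31 days (March has 31).
Apr 2, 1973 → May 2, 1973: 30 days (April has 30).
May 2, 1973 → May 5, 1973: 3 days.
Total: 123 days.

123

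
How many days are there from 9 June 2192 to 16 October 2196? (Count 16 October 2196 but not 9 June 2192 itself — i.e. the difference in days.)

1590

Jun 9, 2192 → Jun 9, 2193: 365 days.
Jun 9, 2193 → Jun 9, 2194: 365 days.
Jun 9, 2194 → Jun 9, 2195: 365 days.
Jun 9, 2195 → Jun 9, 2196: 366 days (Feb 29, 2196 is in that span).
Jun 9, 2196 → Jul 9, 2196: 30 days (June has 30).
Jul 9, 2196 → Aug 9, 2196: 31 days (July has 31).
Aug 9, 2196 → Sep 9, 2196: 31 days (August has 31).
Sep 9, 2196 → Oct 9, 2196: 30 days (September has 30).
Oct 9, 2196 → Oct 16, 2196: 7 days.
Total: 1590 days.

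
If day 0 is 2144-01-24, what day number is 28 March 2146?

Jan 24, 2144 → Jan 24, 2145: 366 days (Feb 29, 2144 is in that span).
Jan 24, 2145 → Jan 24, 2146: 365 days.
Jan 24, 2146 → Feb 24, 2146: 31 days (January has 31).
Feb 24, 2146 → Mar 24, 2146: 28 days (February has 28).
Mar 24, 2146 → Mar 28, 2146: 4 days.
Total: 794 days.

794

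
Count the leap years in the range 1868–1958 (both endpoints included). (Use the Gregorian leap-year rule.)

Multiples of 4 in [1868,1958]: 23.
Of those, multiples of 100: 1 (not leap unless ÷400).
Multiples of 400: 0.
Leap years = 23 − 1 + 0 = 22.

22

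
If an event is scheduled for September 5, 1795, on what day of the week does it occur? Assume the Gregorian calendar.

Saturday

Doomsday rule: the anchor day for the 1700s is Sunday. For year 95: 95÷12 = 7 r 11, and 11÷4 = 2, so 7+11+2 = 20.
Sunday + 20 ≡ Saturday — that's 1795's doomsday.
In September the doomsday date is Sep 5.
Sep 5 is the doomsday itself: Saturday.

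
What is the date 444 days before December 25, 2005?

October 7, 2004

−365 (one year) → Dec 25, 2004 (79 left).
−25 → Nov 30, 2004 (end of Nov, 30 days; 54 left).
−30 → Oct 31, 2004 (end of Oct, 31 days; 24 left).
−24 → Oct 7, 2004.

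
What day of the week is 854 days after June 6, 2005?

First find the weekday of Jun 6, 2005. Doomsday rule: the anchor day for the 2000s is Tuesday. For year 05: 5÷12 = 0 r 5, and 5÷4 = 1, so 0+5+1 = 6.
Tuesday + 6 ≡ Monday — that's 2005's doomsday.
In June the doomsday date is Jun 6.
Jun 6 is the doomsday itself: Monday.
854 mod 7 = 0, so 854 days after a Monday is Monday + 0 = Monday.

Monday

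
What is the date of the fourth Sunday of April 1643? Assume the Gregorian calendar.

April 26, 1643

April 1, 1643 is a Wednesday.
The first Sunday is therefore April 5 (4 days later).
The fourth Sunday is 5 + 3×7 = April 26.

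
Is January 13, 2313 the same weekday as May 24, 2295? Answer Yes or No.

No

From May 24, 2295 to Jan 13, 2313 is 6443 days.
6443 mod 7 = 3, so they are different weekdays.
(May 24, 2295 is a Friday; Jan 13, 2313 is a Monday.)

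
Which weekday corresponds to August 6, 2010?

January 1, 2010 is a Friday.
Jan 1, 2010 → Feb 1, 2010: 31 days (January has 31).
Feb 1, 2010 → Mar 1, 2010: 28 days (February has 28).
Mar 1, 2010 → Apr 1, 2010: 31 days (March has 31).
Apr 1, 2010 → May 1, 2010: 30 days (April has 30).
May 1, 2010 → Jun 1, 2010: 31 days (May has 31).
Jun 1, 2010 → Jul 1, 2010: 30 days (June has 30).
Jul 1, 2010 → Aug 1, 2010: 31 days (July has 31).
Aug 1, 2010 → Aug 6, 2010: 5 days.
Total: 217 days.
217 mod 7 = 0, so Friday + 0 = Friday.

Friday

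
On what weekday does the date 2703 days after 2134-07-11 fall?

First find the weekday of Jul 11, 2134. Doomsday rule: the anchor day for the 2100s is Sunday. For year 34: 34÷12 = 2 r 10, and 10÷4 = 2, so 2+10+2 = 14.
Sunday + 14 ≡ Sunday — that's 2134's doomsday.
In July the doomsday date is Jul 11.
Jul 11 is the doomsday itself: Sunday.
2703 mod 7 = 1, so 2703 days after a Sunday is Sunday + 1 = Monday.

Monday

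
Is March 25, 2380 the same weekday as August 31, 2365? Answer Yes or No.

Yes

From Aug 31, 2365 to Mar 25, 2380 is 5320 days.
5320 mod 7 = 0, so they are the same weekday.
(Aug 31, 2365 is a Tuesday; Mar 25, 2380 is a Tuesday.)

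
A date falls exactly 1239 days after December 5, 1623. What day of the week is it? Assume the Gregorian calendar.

Dec 5, 1623 is a Tuesday.
1239 mod 7 = 0, so 1239 days after a Tuesday is Tuesday + 0 = Tuesday.

Tuesday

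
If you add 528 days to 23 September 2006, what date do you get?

+365 (one year) → Sep 23, 2007 (163 left).
Sep has 30 days: +8 → Oct 1, 2007 (155 left).
Oct has 31 days: +31 → Nov 1, 2007 (124 left).
Nov has 30 days: +30 → Dec 1, 2007 (94 left).
Dec has 31 days: +31 → Jan 1, 2008 (63 left).
Jan has 31 days: +31 → Feb 1, 2008 (32 left).
Feb has 29 days: +29 → Mar 1, 2008 (3 left).
+3 → Mar 4, 2008.

March 4, 2008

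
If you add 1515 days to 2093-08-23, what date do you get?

+365 (one year) → Aug 23, 2094 (1150 left).
+365 (one year) → Aug 23, 2095 (785 left).
+366 (one year; includes Feb 29, 2096) → Aug 23, 2096 (419 left).
+365 (one year) → Aug 23, 2097 (54 left).
Aug has 31 days: +9 → Sep 1, 2097 (45 left).
Sep has 30 days: +30 → Oct 1, 2097 (15 left).
+15 → Oct 16, 2097.

October 16, 2097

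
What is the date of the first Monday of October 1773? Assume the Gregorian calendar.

October 1, 1773 is a Friday.
The first Monday is therefore October 4 (3 days later).

October 4, 1773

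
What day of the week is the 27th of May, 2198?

Doomsday rule: the anchor day for the 2100s is Sunday. For year 98: 98÷12 = 8 r 2, and 2÷4 = 0, so 8+2+0 = 10.
Sunday + 10 ≡ Wednesday — that's 2198's doomsday.
In May the doomsday date is May 9.
May 27 is 18 days after May 9; 18 mod 7 = 4, so Wednesday + 4 = Sunday.

Sunday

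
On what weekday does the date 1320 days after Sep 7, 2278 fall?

Wednesday

First find the weekday of Sep 7, 2278. Doomsday rule: the anchor day for the 2200s is Friday. For year 78: 78÷12 = 6 r 6, and 6÷4 = 1, so 6+6+1 = 13.
Friday + 13 ≡ Thursday — that's 2278's doomsday.
In September the doomsday date is Sep 5.
Sep 7 is 2 days after Sep 5; 2 mod 7 = 2, so Thursday + 2 = Saturday.
1320 mod 7 = 4, so 1320 days after a Saturday is Saturday + 4 = Wednesday.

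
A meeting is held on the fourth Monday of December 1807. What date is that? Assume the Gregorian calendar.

December 28, 1807

December 1, 1807 is a Tuesday.
The first Monday is therefore December 7 (6 days later).
The fourth Monday is 7 + 3×7 = December 28.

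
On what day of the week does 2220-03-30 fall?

Doomsday rule: the anchor day for the 2200s is Friday. For year 20: 20÷12 = 1 r 8, and 8÷4 = 2, so 1+8+2 = 11.
Friday + 11 ≡ Tuesday — that's 2220's doomsday.
In March the doomsday date is Mar 14.
Mar 30 is 16 days after Mar 14; 16 mod 7 = 2, so Tuesday + 2 = Thursday.

Thursday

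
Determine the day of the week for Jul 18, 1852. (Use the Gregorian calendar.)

Doomsday rule: the anchor day for the 1800s is Friday. For year 52: 52÷12 = 4 r 4, and 4÷4 = 1, so 4+4+1 = 9.
Friday + 9 ≡ Sunday — that's 1852's doomsday.
In July the doomsday date is Jul 11.
Jul 18 is 7 days after Jul 11; 7 mod 7 = 0, so Sunday + 0 = Sunday.

Sunday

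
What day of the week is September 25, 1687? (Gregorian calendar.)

Thursday

Doomsday rule: the anchor day for the 1600s is Tuesday. For year 87: 87÷12 = 7 r 3, and 3÷4 = 0, so 7+3+0 = 10.
Tuesday + 10 ≡ Friday — that's 1687's doomsday.
In September the doomsday date is Sep 5.
Sep 25 is 20 days after Sep 5; 20 mod 7 = 6, so Friday + 6 = Thursday.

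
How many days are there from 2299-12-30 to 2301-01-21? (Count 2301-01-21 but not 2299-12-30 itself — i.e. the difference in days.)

Dec 30, 2299 → Jan 30, 2300: 31 days (December has 31).
Jan 30, 2300 → Feb 28, 2300: 29 days (January has 31).
Feb 28, 2300 → Mar 28, 2300: 28 days (February has 28).
Mar 28, 2300 → Apr 28, 2300: 31 days (March has 31).
Apr 28, 2300 → May 28, 2300: 30 days (April has 30).
May 28, 2300 → Jun 28, 2300: 31 days (May has 31).
Jun 28, 2300 → Jul 28, 2300: 30 days (June has 30).
Jul 28, 2300 → Aug 28, 2300: 31 days (July has 31).
Aug 28, 2300 → Sep 28, 2300: 31 days (August has 31).
Sep 28, 2300 → Oct 28, 2300: 30 days (September has 30).
Oct 28, 2300 → Nov 28, 2300: 31 days (October has 31).
Nov 28, 2300 → Dec 28, 2300: 30 days (November has 30).
Dec 28, 2300 → Jan 21, 2301: 24 days.
Total: 387 days.

387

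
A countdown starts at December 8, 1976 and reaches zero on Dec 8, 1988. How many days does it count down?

4383

Dec 8, 1976 → Dec 8, 1977: 365 days.
Dec 8, 1977 → Dec 8, 1978: 365 days.
Dec 8, 1978 → Dec 8, 1979: 365 days.
Dec 8, 1979 → Dec 8, 1980: 366 days (Feb 29, 1980 is in that span).
Dec 8, 1980 → Dec 8, 1981: 365 days.
Dec 8, 1981 → Dec 8, 1982: 365 days.
Dec 8, 1982 → Dec 8, 1983: 365 days.
Dec 8, 1983 → Dec 8, 1984: 366 days (Feb 29, 1984 is in that span).
Dec 8, 1984 → Dec 8, 1985: 365 days.
Dec 8, 1985 → Dec 8, 1986: 365 days.
Dec 8, 1986 → Dec 8, 1987: 365 days.
Dec 8, 1987 → Jan 8, 1988: 31 days (December has 31).
Jan 8, 1988 → Feb 8, 1988: 31 days (January has 31).
Feb 8, 1988 → Mar 8, 1988: 29 days (February has 29).
Mar 8, 1988 → Apr 8, 1988: 31 days (March has 31).
Apr 8, 1988 → May 8, 1988: 30 days (April has 30).
May 8, 1988 → Jun 8, 1988: 31 days (May has 31).
Jun 8, 1988 → Jul 8, 1988: 30 days (June has 30).
Jul 8, 1988 → Aug 8, 1988: 31 days (July has 31).
Aug 8, 1988 → Sep 8, 1988: 31 days (August has 31).
Sep 8, 1988 → Oct 8, 1988: 30 days (September has 30).
Oct 8, 1988 → Nov 8, 1988: 31 days (October has 31).
Nov 8, 1988 → Dec 8, 1988: 30 days.
Total: 4383 days.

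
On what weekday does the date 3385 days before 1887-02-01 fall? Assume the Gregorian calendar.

Friday

First find the weekday of Feb 1, 1887. Doomsday rule: the anchor day for the 1800s is Friday. For year 87: 87÷12 = 7 r 3, and 3÷4 = 0, so 7+3+0 = 10.
Friday + 10 ≡ Monday — that's 1887's doomsday.
In February the doomsday date is Feb 28 (1887 is not a leap year).
Feb 1 is 27 days before Feb 28; 27 mod 7 = 6, so Monday − 6 = Tuesday.
3385 mod 7 = 4, so 3385 days before a Tuesday is Tuesday − 4 = Friday.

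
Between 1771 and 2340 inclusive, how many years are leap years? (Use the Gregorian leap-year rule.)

Multiples of 4 in [1771,2340]: 143.
Of those, multiples of 100: 6 (not leap unless ÷400).
Multiples of 400: 1.
Leap years = 143 − 6 + 1 = 138.

138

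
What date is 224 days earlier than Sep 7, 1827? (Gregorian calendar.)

January 26, 1827

−7 → Aug 31, 1827 (end of Aug, 31 days; 217 left).
−31 → Jul 31, 1827 (end of Jul, 31 days; 186 left).
−31 → Jun 30, 1827 (end of Jun, 30 days; 155 left).
−30 → May 31, 1827 (end of May, 31 days; 125 left).
−31 → Apr 30, 1827 (end of Apr, 30 days; 94 left).
−30 → Mar 31, 1827 (end of Mar, 31 days; 64 left).
−31 → Feb 28, 1827 (end of Feb, 28 days; 33 left).
−28 → Jan 31, 1827 (end of Jan, 31 days; 5 left).
−5 → Jan 26, 1827.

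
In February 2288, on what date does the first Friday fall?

February 1, 2288 is a Wednesday.
The first Friday is therefore February 3 (2 days later).

February 3, 2288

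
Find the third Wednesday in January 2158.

January 1, 2158 is a Sunday.
The first Wednesday is therefore January 4 (3 days later).
The third Wednesday is 4 + 2×7 = January 18.

January 18, 2158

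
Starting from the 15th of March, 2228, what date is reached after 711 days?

February 24, 2230

+365 (one year) → Mar 15, 2229 (346 left).
Mar has 31 days: +17 → Apr 1, 2229 (329 left).
Apr has 30 days: +30 → May 1, 2229 (299 left).
May has 31 days: +31 → Jun 1, 2229 (268 left).
Jun has 30 days: +30 → Jul 1, 2229 (238 left).
Jul has 31 days: +31 → Aug 1, 2229 (207 left).
Aug has 31 days: +31 → Sep 1, 2229 (176 left).
Sep has 30 days: +30 → Oct 1, 2229 (146 left).
Oct has 31 days: +31 → Nov 1, 2229 (115 left).
Nov has 30 days: +30 → Dec 1, 2229 (85 left).
Dec has 31 days: +31 → Jan 1, 2230 (54 left).
Jan has 31 days: +31 → Feb 1, 2230 (23 left).
+23 → Feb 24, 2230.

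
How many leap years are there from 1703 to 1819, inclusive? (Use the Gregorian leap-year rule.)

Multiples of 4 in [1703,1819]: 29.
Of those, multiples of 100: 1 (not leap unless ÷400).
Multiples of 400: 0.
Leap years = 29 − 1 + 0 = 28.

28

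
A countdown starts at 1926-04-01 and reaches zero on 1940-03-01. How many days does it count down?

5083

Apr 1, 1926 → Apr 1, 1927: 365 days.
Apr 1, 1927 → Apr 1, 1928: 366 days (Feb 29, 1928 is in that span).
Apr 1, 1928 → Apr 1, 1929: 365 days.
Apr 1, 1929 → Apr 1, 1930: 365 days.
Apr 1, 1930 → Apr 1, 1931: 365 days.
Apr 1, 1931 → Apr 1, 1932: 366 days (Feb 29, 1932 is in that span).
Apr 1, 1932 → Apr 1, 1933: 365 days.
Apr 1, 1933 → Apr 1, 1934: 365 days.
Apr 1, 1934 → Apr 1, 1935: 365 days.
Apr 1, 1935 → Apr 1, 1936: 366 days (Feb 29, 1936 is in that span).
Apr 1, 1936 → Apr 1, 1937: 365 days.
Apr 1, 1937 → Apr 1, 1938: 365 days.
Apr 1, 1938 → Apr 1, 1939: 365 days.
Apr 1, 1939 → May 1, 1939: 30 days (April has 30).
May 1, 1939 → Jun 1, 1939: 31 days (May has 31).
Jun 1, 1939 → Jul 1, 1939: 30 days (June has 30).
Jul 1, 1939 → Aug 1, 1939: 31 days (July has 31).
Aug 1, 1939 → Sep 1, 1939: 31 days (August has 31).
Sep 1, 1939 → Oct 1, 1939: 30 days (September has 30).
Oct 1, 1939 → Nov 1, 1939: 31 days (October has 31).
Nov 1, 1939 → Dec 1, 1939: 30 days (November has 30).
Dec 1, 1939 → Jan 1, 1940: 31 days (December has 31).
Jan 1, 1940 → Feb 1, 1940: 31 days (January has 31).
Feb 1, 1940 → Mar 1, 1940: 29 days.
Total: 5083 days.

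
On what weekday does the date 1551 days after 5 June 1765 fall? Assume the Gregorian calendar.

First find the weekday of Jun 5, 1765. Doomsday rule: the anchor day for the 1700s is Sunday. For year 65: 65÷12 = 5 r 5, and 5÷4 = 1, so 5+5+1 = 11.
Sunday + 11 ≡ Thursday — that's 1765's doomsday.
In June the doomsday date is Jun 6.
Jun 5 is 1 day before Jun 6; 1 mod 7 = 1, so Thursday − 1 = Wednesday.
1551 mod 7 = 4, so 1551 days after a Wednesday is Wednesday + 4 = Sunday.

Sunday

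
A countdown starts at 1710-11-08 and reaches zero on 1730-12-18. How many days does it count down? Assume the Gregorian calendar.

7345

Nov 8, 1710 → Nov 8, 1711: 365 days.
Nov 8, 1711 → Nov 8, 1712: 366 days (Feb 29, 1712 is in that span).
Nov 8, 1712 → Nov 8, 1713: 365 days.
Nov 8, 1713 → Nov 8, 1714: 365 days.
Nov 8, 1714 → Nov 8, 1715: 365 days.
Nov 8, 1715 → Nov 8, 1716: 366 days (Feb 29, 1716 is in that span).
Nov 8, 1716 → Nov 8, 1717: 365 days.
Nov 8, 1717 → Nov 8, 1718: 365 days.
Nov 8, 1718 → Nov 8, 1719: 365 days.
Nov 8, 1719 → Nov 8, 1720: 366 days (Feb 29, 1720 is in that span).
Nov 8, 1720 → Nov 8, 1721: 365 days.
Nov 8, 1721 → Nov 8, 1722: 365 days.
Nov 8, 1722 → Nov 8, 1723: 365 days.
Nov 8, 1723 → Nov 8, 1724: 366 days (Feb 29, 1724 is in that span).
Nov 8, 1724 → Nov 8, 1725: 365 days.
Nov 8, 1725 → Nov 8, 1726: 365 days.
Nov 8, 1726 → Nov 8, 1727: 365 days.
Nov 8, 1727 → Nov 8, 1728: 366 days (Feb 29, 1728 is in that span).
Nov 8, 1728 → Nov 8, 1729: 365 days.
Nov 8, 1729 → Nov 8, 1730: 365 days.
Nov 8, 1730 → Dec 8, 1730: 30 days (November has 30).
Dec 8, 1730 → Dec 18, 1730: 10 days.
Total: 7345 days.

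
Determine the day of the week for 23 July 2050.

Doomsday rule: the anchor day for the 2000s is Tuesday. For year 50: 50÷12 = 4 r 2, and 2÷4 = 0, so 4+2+0 = 6.
Tuesday + 6 ≡ Monday — that's 2050's doomsday.
In July the doomsday date is Jul 11.
Jul 23 is 12 days after Jul 11; 12 mod 7 = 5, so Monday + 5 = Saturday.

Saturday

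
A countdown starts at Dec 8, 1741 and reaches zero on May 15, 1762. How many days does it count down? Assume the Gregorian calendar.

7463

Dec 8, 1741 → Dec 8, 1742: 365 days.
Dec 8, 1742 → Dec 8, 1743: 365 days.
Dec 8, 1743 → Dec 8, 1744: 366 days (Feb 29, 1744 is in that span).
Dec 8, 1744 → Dec 8, 1745: 365 days.
Dec 8, 1745 → Dec 8, 1746: 365 days.
Dec 8, 1746 → Dec 8, 1747: 365 days.
Dec 8, 1747 → Dec 8, 1748: 366 days (Feb 29, 1748 is in that span).
Dec 8, 1748 → Dec 8, 1749: 365 days.
Dec 8, 1749 → Dec 8, 1750: 365 days.
Dec 8, 1750 → Dec 8, 1751: 365 days.
Dec 8, 1751 → Dec 8, 1752: 366 days (Feb 29, 1752 is in that span).
Dec 8, 1752 → Dec 8, 1753: 365 days.
Dec 8, 1753 → Dec 8, 1754: 365 days.
Dec 8, 1754 → Dec 8, 1755: 365 days.
Dec 8, 1755 → Dec 8, 1756: 366 days (Feb 29, 1756 is in that span).
Dec 8, 1756 → Dec 8, 1757: 365 days.
Dec 8, 1757 → Dec 8, 1758: 365 days.
Dec 8, 1758 → Dec 8, 1759: 365 days.
Dec 8, 1759 → Dec 8, 1760: 366 days (Feb 29, 1760 is in that span).
Dec 8, 1760 → Dec 8, 1761: 365 days.
Dec 8, 1761 → Jan 8, 1762: 31 days (December has 31).
Jan 8, 1762 → Feb 8, 1762: 31 days (January has 31).
Feb 8, 1762 → Mar 8, 1762: 28 days (February has 28).
Mar 8, 1762 → Apr 8, 1762: 31 days (March has 31).
Apr 8, 1762 → May 8, 1762: 30 days (April has 30).
May 8, 1762 → May 15, 1762: 7 days.
Total: 7463 days.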